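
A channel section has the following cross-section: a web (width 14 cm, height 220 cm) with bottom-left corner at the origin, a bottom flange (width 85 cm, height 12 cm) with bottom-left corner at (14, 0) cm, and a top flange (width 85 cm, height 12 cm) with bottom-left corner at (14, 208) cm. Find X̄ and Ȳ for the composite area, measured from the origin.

X̄ = 26.72 cm, Ȳ = 110.00 cm

web: A = 14 × 220 = 3080.00, centroid at (7.00, 110.00).
bottom flange: A = 85 × 12 = 1020.00, centroid at (56.50, 6.00).
top flange: A = 85 × 12 = 1020.00, centroid at (56.50, 214.00).
ΣA = 5120.00 cm²
ΣAX̄ = (3080.00)(7.00) + (1020.00)(56.50) + (1020.00)(56.50) = 136820.00 cm³
ΣAȲ = (3080.00)(110.00) + (1020.00)(6.00) + (1020.00)(214.00) = 563200.00 cm³
X̄ = 136820.00 / 5120.00 = 26.72 cm
Ȳ = 563200.00 / 5120.00 = 110.00 cm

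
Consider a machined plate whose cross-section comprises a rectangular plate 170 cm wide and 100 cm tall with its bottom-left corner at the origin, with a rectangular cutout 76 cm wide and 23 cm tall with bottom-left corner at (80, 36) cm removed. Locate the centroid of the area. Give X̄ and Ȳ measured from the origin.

plate: A = 170 × 100 = 17000.00, centroid at (85.00, 50.00).
hole: A = −(76 × 23) = -1748.00, centroid at (118.00, 47.50).
ΣA = 15252.00 cm², ΣAX̄ = 1238736.00 cm³, ΣAȲ = 766970.00 cm³.
X̄ = 1238736.00/15252.00 = 81.22 cm; Ȳ = 766970.00/15252.00 = 50.29 cm.

X̄ = 81.22 cm, Ȳ = 50.29 cm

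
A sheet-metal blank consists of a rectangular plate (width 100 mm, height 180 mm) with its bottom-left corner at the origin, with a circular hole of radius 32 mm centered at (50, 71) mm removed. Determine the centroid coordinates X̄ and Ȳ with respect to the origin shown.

X̄ = 50.00 mm, Ȳ = 94.13 mm

plate: A = 100 × 180 = 18000.00, centroid at (50.00, 90.00).
hole: A = −π·32² = -3216.99, centroid at (50.00, 71.00).
ΣA = 14783.01 mm²
ΣAX̄ = (18000.00)(50.00) + (-3216.99)(50.00) = 739150.46 mm³
ΣAȲ = (18000.00)(90.00) + (-3216.99)(71.00) = 1391593.65 mm³
X̄ = 739150.46 / 14783.01 = 50.00 mm
Ȳ = 1391593.65 / 14783.01 = 94.13 mm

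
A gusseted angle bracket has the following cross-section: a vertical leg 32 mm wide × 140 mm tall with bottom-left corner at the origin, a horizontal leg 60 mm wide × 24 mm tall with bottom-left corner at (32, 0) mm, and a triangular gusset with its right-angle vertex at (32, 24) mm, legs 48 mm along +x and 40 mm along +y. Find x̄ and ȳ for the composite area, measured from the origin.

x̄ = 30.09 mm, ȳ = 53.30 mm

vertical leg: A = 32 × 140 = 4480.00, centroid at (16.00, 70.00).
horizontal leg: A = 60 × 24 = 1440.00, centroid at (62.00, 12.00).
gusset: A = ½·48·40 = 960.00, centroid at (48.00, 37.33).
ΣA = 6880.00 mm²
ΣAx̄ = (4480.00)(16.00) + (1440.00)(62.00) + (960.00)(48.00) = 207040.00 mm³
ΣAȳ = (4480.00)(70.00) + (1440.00)(12.00) + (960.00)(37.33) = 366720.00 mm³
x̄ = 207040.00 / 6880.00 = 30.09 mm
ȳ = 366720.00 / 6880.00 = 53.30 mm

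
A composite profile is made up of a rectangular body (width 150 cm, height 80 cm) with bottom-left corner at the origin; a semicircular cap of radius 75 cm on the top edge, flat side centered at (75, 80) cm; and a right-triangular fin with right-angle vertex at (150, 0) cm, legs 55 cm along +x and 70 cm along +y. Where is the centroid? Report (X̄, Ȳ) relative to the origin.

X̄ = 82.89 cm, Ȳ = 66.48 cm

rectangular body: A = 150 × 80 = 12000.00, centroid at (75.00, 40.00).
semicircular top: A = ½π·75² = 8835.73, centroid at (75.00, 111.83).
triangular fin: A = ½·55·70 = 1925.00, centroid at (168.33, 23.33).
ΣA = 22760.73 cm²
ΣAX̄ = (12000.00)(75.00) + (8835.73)(75.00) + (1925.00)(168.33) = 1886721.37 cm³
ΣAȲ = (12000.00)(40.00) + (8835.73)(111.83) + (1925.00)(23.33) = 1513025.01 cm³
X̄ = 1886721.37 / 22760.73 = 82.89 cm
Ȳ = 1513025.01 / 22760.73 = 66.48 cm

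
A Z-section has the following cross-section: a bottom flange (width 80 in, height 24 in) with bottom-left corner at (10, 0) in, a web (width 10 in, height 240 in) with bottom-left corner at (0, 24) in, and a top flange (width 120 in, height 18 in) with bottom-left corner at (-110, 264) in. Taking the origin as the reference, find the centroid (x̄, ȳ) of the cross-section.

x̄ = 0.00 in, ȳ = 147.89 in

bottom flange: A = 80 × 24 = 1920.00, centroid at (50.00, 12.00).
web: A = 10 × 240 = 2400.00, centroid at (5.00, 144.00).
top flange: A = 120 × 18 = 2160.00, centroid at (-50.00, 273.00).
ΣA = 6480.00 in², ΣAx̄ = 0.00 in³, ΣAȳ = 958320.00 in³.
x̄ = 0.00/6480.00 = 0.00 in; ȳ = 958320.00/6480.00 = 147.89 in.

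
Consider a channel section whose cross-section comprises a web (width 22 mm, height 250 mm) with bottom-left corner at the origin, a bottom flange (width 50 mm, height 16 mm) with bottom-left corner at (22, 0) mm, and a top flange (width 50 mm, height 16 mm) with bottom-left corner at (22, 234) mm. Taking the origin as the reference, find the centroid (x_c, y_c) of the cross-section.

web: A = 22 × 250 = 5500.00, centroid at (11.00, 125.00).
bottom flange: A = 50 × 16 = 800.00, centroid at (47.00, 8.00).
top flange: A = 50 × 16 = 800.00, centroid at (47.00, 242.00).
ΣA = 7100.00 mm², ΣAx_c = 135700.00 mm³, ΣAy_c = 887500.00 mm³.
x_c = 135700.00/7100.00 = 19.11 mm; y_c = 887500.00/7100.00 = 125.00 mm.

x_c = 19.11 mm, y_c = 125.00 mm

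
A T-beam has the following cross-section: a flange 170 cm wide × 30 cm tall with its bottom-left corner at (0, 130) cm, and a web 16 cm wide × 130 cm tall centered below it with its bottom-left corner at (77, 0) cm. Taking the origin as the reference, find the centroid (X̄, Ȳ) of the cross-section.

web: A = 16 × 130 = 2080.00, centroid at (85.00, 65.00).
flange: A = 170 × 30 = 5100.00, centroid at (85.00, 145.00).
ΣA = 7180.00 cm²
ΣAX̄ = (2080.00)(85.00) + (5100.00)(85.00) = 610300.00 cm³
ΣAȲ = (2080.00)(65.00) + (5100.00)(145.00) = 874700.00 cm³
X̄ = 610300.00 / 7180.00 = 85.00 cm
Ȳ = 874700.00 / 7180.00 = 121.82 cm

X̄ = 85.00 cm, Ȳ = 121.82 cm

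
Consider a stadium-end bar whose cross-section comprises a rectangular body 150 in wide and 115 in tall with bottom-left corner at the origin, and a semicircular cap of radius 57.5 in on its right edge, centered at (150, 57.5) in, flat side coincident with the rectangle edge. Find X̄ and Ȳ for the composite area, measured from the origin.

Part | A | x̄ᵢ | ȳᵢ | A·x̄ᵢ | A·ȳᵢ
rectangular body | 17250.00 | 75.00 | 57.50 | 1293750.00 | 991875.00
semicircular end | 5193.45 | 174.40 | 57.50 | 905756.39 | 298623.11
Σ | 22443.45 |  |  | 2199506.39 | 1290498.11
X̄ = 2199506.39 / 22443.45 = 98.00 in
Ȳ = 1290498.11 / 22443.45 = 57.50 in

X̄ = 98.00 in, Ȳ = 57.50 in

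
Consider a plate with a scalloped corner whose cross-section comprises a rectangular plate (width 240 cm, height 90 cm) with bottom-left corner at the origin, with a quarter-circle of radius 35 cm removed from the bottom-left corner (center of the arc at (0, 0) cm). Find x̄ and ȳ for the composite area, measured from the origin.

x̄ = 124.90 cm, ȳ = 46.41 cm

plate: A = 240 × 90 = 21600.00, centroid at (120.00, 45.00).
removed quarter-circle: A = −¼π·35² = -962.11, centroid at (14.85, 14.85).
ΣA = 20637.89 cm²
ΣAx̄ = (21600.00)(120.00) + (-962.11)(14.85) = 2577708.33 cm³
ΣAȳ = (21600.00)(45.00) + (-962.11)(14.85) = 957708.33 cm³
x̄ = 2577708.33 / 20637.89 = 124.90 cm
ȳ = 957708.33 / 20637.89 = 46.41 cm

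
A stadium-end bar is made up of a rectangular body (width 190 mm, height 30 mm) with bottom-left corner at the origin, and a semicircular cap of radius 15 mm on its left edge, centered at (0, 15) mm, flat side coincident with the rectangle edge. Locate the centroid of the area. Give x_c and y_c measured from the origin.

rectangular body: A = 190 × 30 = 5700.00, centroid at (95.00, 15.00).
semicircular end: A = ½π·15² = 353.43, centroid at (-6.37, 15.00).
ΣA = 6053.43 mm², ΣAx_c = 539250.00 mm³, ΣAy_c = 90801.44 mm³.
x_c = 539250.00/6053.43 = 89.08 mm; y_c = 90801.44/6053.43 = 15.00 mm.

x_c = 89.08 mm, y_c = 15.00 mm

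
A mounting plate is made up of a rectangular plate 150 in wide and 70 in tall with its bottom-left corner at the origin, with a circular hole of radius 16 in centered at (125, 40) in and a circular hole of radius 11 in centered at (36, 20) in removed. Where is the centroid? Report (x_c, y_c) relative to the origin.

x_c = 72.27 in, y_c = 35.18 in

plate: A = 150 × 70 = 10500.00, centroid at (75.00, 35.00).
hole 1: A = −π·16² = -804.25, centroid at (125.00, 40.00).
hole 2: A = −π·11² = -380.13, centroid at (36.00, 20.00).
ΣA = 9315.62 in², ΣAx_c = 673284.26 in³, ΣAy_c = 327727.44 in³.
x_c = 673284.26/9315.62 = 72.27 in; y_c = 327727.44/9315.62 = 35.18 in.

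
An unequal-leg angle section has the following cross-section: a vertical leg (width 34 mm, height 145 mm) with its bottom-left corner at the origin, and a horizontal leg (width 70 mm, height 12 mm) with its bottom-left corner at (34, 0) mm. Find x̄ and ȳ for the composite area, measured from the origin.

x̄ = 24.57 mm, ȳ = 62.82 mm

vertical leg: A = 34 × 145 = 4930.00, centroid at (17.00, 72.50).
horizontal leg: A = 70 × 12 = 840.00, centroid at (69.00, 6.00).
ΣA = 5770.00 mm², ΣAx̄ = 141770.00 mm³, ΣAȳ = 362465.00 mm³.
x̄ = 141770.00/5770.00 = 24.57 mm; ȳ = 362465.00/5770.00 = 62.82 mm.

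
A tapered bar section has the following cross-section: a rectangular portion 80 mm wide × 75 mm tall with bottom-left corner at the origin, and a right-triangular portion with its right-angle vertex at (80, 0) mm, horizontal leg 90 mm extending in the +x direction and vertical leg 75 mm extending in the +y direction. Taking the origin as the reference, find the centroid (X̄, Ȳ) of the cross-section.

rectangular portion: A = 80 × 75 = 6000.00, centroid at (40.00, 37.50).
triangular portion: A = ½·90·75 = 3375.00, centroid at (110.00, 25.00).
ΣA = 9375.00 mm²
ΣAX̄ = (6000.00)(40.00) + (3375.00)(110.00) = 611250.00 mm³
ΣAȲ = (6000.00)(37.50) + (3375.00)(25.00) = 309375.00 mm³
X̄ = 611250.00 / 9375.00 = 65.20 mm
Ȳ = 309375.00 / 9375.00 = 33.00 mm

X̄ = 65.20 mm, Ȳ = 33.00 mm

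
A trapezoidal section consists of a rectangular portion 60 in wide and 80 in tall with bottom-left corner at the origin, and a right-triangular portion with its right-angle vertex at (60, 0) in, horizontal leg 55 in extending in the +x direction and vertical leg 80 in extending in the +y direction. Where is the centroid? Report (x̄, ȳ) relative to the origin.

rectangular portion: A = 60 × 80 = 4800.00, centroid at (30.00, 40.00).
triangular portion: A = ½·55·80 = 2200.00, centroid at (78.33, 26.67).
ΣA = 7000.00 in², ΣAx̄ = 316333.33 in³, ΣAȳ = 250666.67 in³.
x̄ = 316333.33/7000.00 = 45.19 in; ȳ = 250666.67/7000.00 = 35.81 in.

x̄ = 45.19 in, ȳ = 35.81 in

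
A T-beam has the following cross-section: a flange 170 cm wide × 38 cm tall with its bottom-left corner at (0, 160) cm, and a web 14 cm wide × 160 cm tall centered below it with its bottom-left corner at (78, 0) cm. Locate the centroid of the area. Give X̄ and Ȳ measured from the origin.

web: A = 14 × 160 = 2240.00, centroid at (85.00, 80.00).
flange: A = 170 × 38 = 6460.00, centroid at (85.00, 179.00).
ΣA = 8700.00 cm²
ΣAX̄ = (2240.00)(85.00) + (6460.00)(85.00) = 739500.00 cm³
ΣAȲ = (2240.00)(80.00) + (6460.00)(179.00) = 1335540.00 cm³
X̄ = 739500.00 / 8700.00 = 85.00 cm
Ȳ = 1335540.00 / 8700.00 = 153.51 cm

X̄ = 85.00 cm, Ȳ = 153.51 cm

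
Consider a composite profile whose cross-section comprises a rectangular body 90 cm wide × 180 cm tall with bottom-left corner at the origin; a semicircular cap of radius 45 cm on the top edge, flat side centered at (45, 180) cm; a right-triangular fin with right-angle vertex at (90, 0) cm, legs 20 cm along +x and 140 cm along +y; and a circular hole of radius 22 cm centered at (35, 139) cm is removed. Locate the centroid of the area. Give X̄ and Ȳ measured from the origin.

Part | A | x̄ᵢ | ȳᵢ | A·x̄ᵢ | A·ȳᵢ
rectangular body | 16200.00 | 45.00 | 90.00 | 729000.00 | 1458000.00
semicircular top | 3180.86 | 45.00 | 199.10 | 143138.82 | 633305.26
triangular fin | 1400.00 | 96.67 | 46.67 | 135333.33 | 65333.33
hole | -1520.53 | 35.00 | 139.00 | -53218.58 | -211353.79
Σ | 19260.33 |  |  | 954253.57 | 1945284.81
X̄ = 954253.57 / 19260.33 = 49.55 cm
Ȳ = 1945284.81 / 19260.33 = 101.00 cm

X̄ = 49.55 cm, Ȳ = 101.00 cm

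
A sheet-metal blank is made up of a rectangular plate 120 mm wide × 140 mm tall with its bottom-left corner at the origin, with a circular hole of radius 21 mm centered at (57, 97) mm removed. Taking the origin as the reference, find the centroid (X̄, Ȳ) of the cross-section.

plate: A = 120 × 140 = 16800.00, centroid at (60.00, 70.00).
hole: A = −π·21² = -1385.44, centroid at (57.00, 97.00).
ΣA = 15414.56 mm², ΣAX̄ = 929029.79 mm³, ΣAȲ = 1041612.09 mm³.
X̄ = 929029.79/15414.56 = 60.27 mm; Ȳ = 1041612.09/15414.56 = 67.57 mm.

X̄ = 60.27 mm, Ȳ = 67.57 mm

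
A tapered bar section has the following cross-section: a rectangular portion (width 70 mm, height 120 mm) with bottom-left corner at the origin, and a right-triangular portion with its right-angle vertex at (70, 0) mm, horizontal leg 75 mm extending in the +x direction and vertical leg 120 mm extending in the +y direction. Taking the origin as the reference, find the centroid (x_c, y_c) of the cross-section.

x_c = 55.93 mm, y_c = 53.02 mm

Part | A | x̄ᵢ | ȳᵢ | A·x̄ᵢ | A·ȳᵢ
rectangular portion | 8400.00 | 35.00 | 60.00 | 294000.00 | 504000.00
triangular portion | 4500.00 | 95.00 | 40.00 | 427500.00 | 180000.00
Σ | 12900.00 |  |  | 721500.00 | 684000.00
x_c = 721500.00 / 12900.00 = 55.93 mm
y_c = 684000.00 / 12900.00 = 53.02 mm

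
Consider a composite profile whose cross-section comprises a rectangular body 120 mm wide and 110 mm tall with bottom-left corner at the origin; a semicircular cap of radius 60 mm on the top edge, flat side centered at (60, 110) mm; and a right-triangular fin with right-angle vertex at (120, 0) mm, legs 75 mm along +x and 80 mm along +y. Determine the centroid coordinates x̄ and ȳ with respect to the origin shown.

x̄ = 71.67 mm, ȳ = 71.93 mm

rectangular body: A = 120 × 110 = 13200.00, centroid at (60.00, 55.00).
semicircular top: A = ½π·60² = 5654.87, centroid at (60.00, 135.46).
triangular fin: A = ½·75·80 = 3000.00, centroid at (145.00, 26.67).
ΣA = 21854.87 mm²
ΣAx̄ = (13200.00)(60.00) + (5654.87)(60.00) + (3000.00)(145.00) = 1566292.01 mm³
ΣAȳ = (13200.00)(55.00) + (5654.87)(135.46) + (3000.00)(26.67) = 1572035.35 mm³
x̄ = 1566292.01 / 21854.87 = 71.67 mm
ȳ = 1572035.35 / 21854.87 = 71.93 mm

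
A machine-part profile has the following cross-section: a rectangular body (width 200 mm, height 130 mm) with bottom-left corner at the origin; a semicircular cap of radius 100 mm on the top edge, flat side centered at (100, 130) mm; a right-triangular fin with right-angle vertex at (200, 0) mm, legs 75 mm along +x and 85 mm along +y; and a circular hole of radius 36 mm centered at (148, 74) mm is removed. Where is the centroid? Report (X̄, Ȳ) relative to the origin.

rectangular body: A = 200 × 130 = 26000.00, centroid at (100.00, 65.00).
semicircular top: A = ½π·100² = 15707.96, centroid at (100.00, 172.44).
triangular fin: A = ½·75·85 = 3187.50, centroid at (225.00, 28.33).
hole: A = −π·36² = -4071.50, centroid at (148.00, 74.00).
ΣA = 40823.96 mm²
ΣAX̄ = (26000.00)(100.00) + (15707.96)(100.00) + (3187.50)(225.00) + (-4071.50)(148.00) = 4285401.22 mm³
ΣAȲ = (26000.00)(65.00) + (15707.96)(172.44) + (3187.50)(28.33) + (-4071.50)(74.00) = 4187723.09 mm³
X̄ = 4285401.22 / 40823.96 = 104.97 mm
Ȳ = 4187723.09 / 40823.96 = 102.58 mm

X̄ = 104.97 mm, Ȳ = 102.58 mm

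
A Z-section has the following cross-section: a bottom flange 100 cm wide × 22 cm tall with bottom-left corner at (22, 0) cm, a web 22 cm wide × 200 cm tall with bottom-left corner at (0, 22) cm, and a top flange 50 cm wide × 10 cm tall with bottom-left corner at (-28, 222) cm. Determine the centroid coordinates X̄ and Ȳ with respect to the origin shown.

bottom flange: A = 100 × 22 = 2200.00, centroid at (72.00, 11.00).
web: A = 22 × 200 = 4400.00, centroid at (11.00, 122.00).
top flange: A = 50 × 10 = 500.00, centroid at (-3.00, 227.00).
ΣA = 7100.00 cm²
ΣAX̄ = (2200.00)(72.00) + (4400.00)(11.00) + (500.00)(-3.00) = 205300.00 cm³
ΣAȲ = (2200.00)(11.00) + (4400.00)(122.00) + (500.00)(227.00) = 674500.00 cm³
X̄ = 205300.00 / 7100.00 = 28.92 cm
Ȳ = 674500.00 / 7100.00 = 95.00 cm

X̄ = 28.92 cm, Ȳ = 95.00 cm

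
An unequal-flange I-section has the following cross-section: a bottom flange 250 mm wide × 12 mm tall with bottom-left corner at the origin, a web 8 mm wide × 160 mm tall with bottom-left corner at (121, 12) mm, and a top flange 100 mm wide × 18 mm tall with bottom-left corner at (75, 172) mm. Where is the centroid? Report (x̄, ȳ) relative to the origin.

bottom flange: A = 250 × 12 = 3000.00, centroid at (125.00, 6.00).
web: A = 8 × 160 = 1280.00, centroid at (125.00, 92.00).
top flange: A = 100 × 18 = 1800.00, centroid at (125.00, 181.00).
ΣA = 6080.00 mm², ΣAx̄ = 760000.00 mm³, ΣAȳ = 461560.00 mm³.
x̄ = 760000.00/6080.00 = 125.00 mm; ȳ = 461560.00/6080.00 = 75.91 mm.

x̄ = 125.00 mm, ȳ = 75.91 mm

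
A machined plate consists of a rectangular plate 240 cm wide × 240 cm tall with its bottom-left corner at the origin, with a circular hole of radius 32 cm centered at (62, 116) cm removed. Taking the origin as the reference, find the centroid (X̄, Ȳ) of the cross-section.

X̄ = 123.43 cm, Ȳ = 120.24 cm

Part | A | x̄ᵢ | ȳᵢ | A·x̄ᵢ | A·ȳᵢ
plate | 57600.00 | 120.00 | 120.00 | 6912000.00 | 6912000.00
hole | -3216.99 | 62.00 | 116.00 | -199453.43 | -373170.94
Σ | 54383.01 |  |  | 6712546.57 | 6538829.06
X̄ = 6712546.57 / 54383.01 = 123.43 cm
Ȳ = 6538829.06 / 54383.01 = 120.24 cm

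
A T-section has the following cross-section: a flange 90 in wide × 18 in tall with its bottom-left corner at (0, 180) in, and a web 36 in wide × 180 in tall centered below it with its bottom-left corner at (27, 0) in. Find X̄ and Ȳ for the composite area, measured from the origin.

web: A = 36 × 180 = 6480.00, centroid at (45.00, 90.00).
flange: A = 90 × 18 = 1620.00, centroid at (45.00, 189.00).
ΣA = 8100.00 in²
ΣAX̄ = (6480.00)(45.00) + (1620.00)(45.00) = 364500.00 in³
ΣAȲ = (6480.00)(90.00) + (1620.00)(189.00) = 889380.00 in³
X̄ = 364500.00 / 8100.00 = 45.00 in
Ȳ = 889380.00 / 8100.00 = 109.80 in

X̄ = 45.00 in, Ȳ = 109.80 in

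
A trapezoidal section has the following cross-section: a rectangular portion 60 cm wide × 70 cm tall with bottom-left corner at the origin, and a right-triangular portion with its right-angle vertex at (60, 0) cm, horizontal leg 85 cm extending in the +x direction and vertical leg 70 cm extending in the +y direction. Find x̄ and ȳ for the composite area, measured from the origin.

x̄ = 54.19 cm, ȳ = 30.16 cm

Part | A | x̄ᵢ | ȳᵢ | A·x̄ᵢ | A·ȳᵢ
rectangular portion | 4200.00 | 30.00 | 35.00 | 126000.00 | 147000.00
triangular portion | 2975.00 | 88.33 | 23.33 | 262791.67 | 69416.67
Σ | 7175.00 |  |  | 388791.67 | 216416.67
x̄ = 388791.67 / 7175.00 = 54.19 cm
ȳ = 216416.67 / 7175.00 = 30.16 cm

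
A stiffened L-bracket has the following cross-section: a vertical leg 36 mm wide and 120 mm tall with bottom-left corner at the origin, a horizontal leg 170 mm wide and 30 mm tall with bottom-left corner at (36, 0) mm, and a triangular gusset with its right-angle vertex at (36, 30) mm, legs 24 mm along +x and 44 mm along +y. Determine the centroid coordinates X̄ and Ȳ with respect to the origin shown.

X̄ = 72.18 mm, Ȳ = 36.12 mm

vertical leg: A = 36 × 120 = 4320.00, centroid at (18.00, 60.00).
horizontal leg: A = 170 × 30 = 5100.00, centroid at (121.00, 15.00).
gusset: A = ½·24·44 = 528.00, centroid at (44.00, 44.67).
ΣA = 9948.00 mm², ΣAX̄ = 718092.00 mm³, ΣAȲ = 359284.00 mm³.
X̄ = 718092.00/9948.00 = 72.18 mm; Ȳ = 359284.00/9948.00 = 36.12 mm.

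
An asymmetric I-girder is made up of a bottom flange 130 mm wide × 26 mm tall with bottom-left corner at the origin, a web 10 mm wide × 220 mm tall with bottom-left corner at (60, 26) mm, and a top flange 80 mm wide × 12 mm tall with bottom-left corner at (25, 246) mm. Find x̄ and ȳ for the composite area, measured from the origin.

x̄ = 65.00 mm, ȳ = 89.46 mm

bottom flange: A = 130 × 26 = 3380.00, centroid at (65.00, 13.00).
web: A = 10 × 220 = 2200.00, centroid at (65.00, 136.00).
top flange: A = 80 × 12 = 960.00, centroid at (65.00, 252.00).
ΣA = 6540.00 mm², ΣAx̄ = 425100.00 mm³, ΣAȳ = 585060.00 mm³.
x̄ = 425100.00/6540.00 = 65.00 mm; ȳ = 585060.00/6540.00 = 89.46 mm.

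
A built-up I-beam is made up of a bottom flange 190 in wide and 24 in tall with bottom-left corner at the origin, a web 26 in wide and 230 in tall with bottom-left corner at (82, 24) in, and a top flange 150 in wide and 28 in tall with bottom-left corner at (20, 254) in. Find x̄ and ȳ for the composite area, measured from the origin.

Part | A | x̄ᵢ | ȳᵢ | A·x̄ᵢ | A·ȳᵢ
bottom flange | 4560.00 | 95.00 | 12.00 | 433200.00 | 54720.00
web | 5980.00 | 95.00 | 139.00 | 568100.00 | 831220.00
top flange | 4200.00 | 95.00 | 268.00 | 399000.00 | 1125600.00
Σ | 14740.00 |  |  | 1400300.00 | 2011540.00
x̄ = 1400300.00 / 14740.00 = 95.00 in
ȳ = 2011540.00 / 14740.00 = 136.47 in

x̄ = 95.00 in, ȳ = 136.47 in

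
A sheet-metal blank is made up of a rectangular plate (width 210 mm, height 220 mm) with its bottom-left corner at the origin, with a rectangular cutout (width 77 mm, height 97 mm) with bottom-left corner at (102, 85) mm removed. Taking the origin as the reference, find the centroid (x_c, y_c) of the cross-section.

Part | A | x̄ᵢ | ȳᵢ | A·x̄ᵢ | A·ȳᵢ
plate | 46200.00 | 105.00 | 110.00 | 4851000.00 | 5082000.00
hole | -7469.00 | 140.50 | 133.50 | -1049394.50 | -997111.50
Σ | 38731.00 |  |  | 3801605.50 | 4084888.50
x_c = 3801605.50 / 38731.00 = 98.15 mm
y_c = 4084888.50 / 38731.00 = 105.47 mm

x_c = 98.15 mm, y_c = 105.47 mm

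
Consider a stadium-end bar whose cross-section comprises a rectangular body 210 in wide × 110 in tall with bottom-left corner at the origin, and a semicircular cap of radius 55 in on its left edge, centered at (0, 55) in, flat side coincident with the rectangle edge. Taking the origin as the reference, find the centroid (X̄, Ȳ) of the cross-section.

rectangular body: A = 210 × 110 = 23100.00, centroid at (105.00, 55.00).
semicircular end: A = ½π·55² = 4751.66, centroid at (-23.34, 55.00).
ΣA = 27851.66 in²
ΣAX̄ = (23100.00)(105.00) + (4751.66)(-23.34) = 2314583.33 in³
ΣAȲ = (23100.00)(55.00) + (4751.66)(55.00) = 1531841.24 in³
X̄ = 2314583.33 / 27851.66 = 83.10 in
Ȳ = 1531841.24 / 27851.66 = 55.00 in

X̄ = 83.10 in, Ȳ = 55.00 in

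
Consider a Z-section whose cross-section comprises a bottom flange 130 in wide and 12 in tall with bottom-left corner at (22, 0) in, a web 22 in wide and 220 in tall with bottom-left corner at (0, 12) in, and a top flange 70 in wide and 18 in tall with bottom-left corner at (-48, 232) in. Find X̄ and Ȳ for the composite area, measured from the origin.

X̄ = 22.53 in, Ȳ = 117.95 in

Part | A | x̄ᵢ | ȳᵢ | A·x̄ᵢ | A·ȳᵢ
bottom flange | 1560.00 | 87.00 | 6.00 | 135720.00 | 9360.00
web | 4840.00 | 11.00 | 122.00 | 53240.00 | 590480.00
top flange | 1260.00 | -13.00 | 241.00 | -16380.00 | 303660.00
Σ | 7660.00 |  |  | 172580.00 | 903500.00
X̄ = 172580.00 / 7660.00 = 22.53 in
Ȳ = 903500.00 / 7660.00 = 117.95 in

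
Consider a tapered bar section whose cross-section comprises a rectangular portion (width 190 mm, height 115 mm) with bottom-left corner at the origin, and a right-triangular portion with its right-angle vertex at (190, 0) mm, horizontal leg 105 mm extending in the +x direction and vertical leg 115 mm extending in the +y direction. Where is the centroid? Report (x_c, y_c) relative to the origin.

rectangular portion: A = 190 × 115 = 21850.00, centroid at (95.00, 57.50).
triangular portion: A = ½·105·115 = 6037.50, centroid at (225.00, 38.33).
ΣA = 27887.50 mm², ΣAx_c = 3434187.50 mm³, ΣAy_c = 1487812.50 mm³.
x_c = 3434187.50/27887.50 = 123.14 mm; y_c = 1487812.50/27887.50 = 53.35 mm.

x_c = 123.14 mm, y_c = 53.35 mm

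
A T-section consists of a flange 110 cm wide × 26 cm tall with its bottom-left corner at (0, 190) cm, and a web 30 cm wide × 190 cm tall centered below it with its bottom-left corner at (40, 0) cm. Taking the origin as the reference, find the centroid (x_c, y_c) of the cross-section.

x_c = 55.00 cm, y_c = 131.08 cm

web: A = 30 × 190 = 5700.00, centroid at (55.00, 95.00).
flange: A = 110 × 26 = 2860.00, centroid at (55.00, 203.00).
ΣA = 8560.00 cm², ΣAx_c = 470800.00 cm³, ΣAy_c = 1122080.00 cm³.
x_c = 470800.00/8560.00 = 55.00 cm; y_c = 1122080.00/8560.00 = 131.08 cm.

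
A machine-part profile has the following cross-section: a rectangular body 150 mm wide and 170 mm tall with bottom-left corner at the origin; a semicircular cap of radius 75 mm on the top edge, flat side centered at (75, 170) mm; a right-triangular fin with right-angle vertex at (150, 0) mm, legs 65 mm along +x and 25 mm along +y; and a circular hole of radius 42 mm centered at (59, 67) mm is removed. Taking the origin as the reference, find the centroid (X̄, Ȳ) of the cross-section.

rectangular body: A = 150 × 170 = 25500.00, centroid at (75.00, 85.00).
semicircular top: A = ½π·75² = 8835.73, centroid at (75.00, 201.83).
triangular fin: A = ½·65·25 = 812.50, centroid at (171.67, 8.33).
hole: A = −π·42² = -5541.77, centroid at (59.00, 67.00).
ΣA = 29606.46 mm²
ΣAX̄ = (25500.00)(75.00) + (8835.73)(75.00) + (812.50)(171.67) + (-5541.77)(59.00) = 2387694.47 mm³
ΣAȲ = (25500.00)(85.00) + (8835.73)(201.83) + (812.50)(8.33) + (-5541.77)(67.00) = 3586296.27 mm³
X̄ = 2387694.47 / 29606.46 = 80.65 mm
Ȳ = 3586296.27 / 29606.46 = 121.13 mm

X̄ = 80.65 mm, Ȳ = 121.13 mm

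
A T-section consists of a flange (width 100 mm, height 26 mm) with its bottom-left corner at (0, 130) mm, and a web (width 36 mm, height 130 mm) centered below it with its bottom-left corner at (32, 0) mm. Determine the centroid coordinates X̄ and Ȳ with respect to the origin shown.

web: A = 36 × 130 = 4680.00, centroid at (50.00, 65.00).
flange: A = 100 × 26 = 2600.00, centroid at (50.00, 143.00).
ΣA = 7280.00 mm², ΣAX̄ = 364000.00 mm³, ΣAȲ = 676000.00 mm³.
X̄ = 364000.00/7280.00 = 50.00 mm; Ȳ = 676000.00/7280.00 = 92.86 mm.

X̄ = 50.00 mm, Ȳ = 92.86 mm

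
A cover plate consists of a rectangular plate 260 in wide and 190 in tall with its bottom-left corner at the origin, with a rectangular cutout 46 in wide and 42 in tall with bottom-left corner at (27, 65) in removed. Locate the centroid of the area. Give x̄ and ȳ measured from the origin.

x̄ = 133.26 in, ȳ = 95.37 in

plate: A = 260 × 190 = 49400.00, centroid at (130.00, 95.00).
hole: A = −(46 × 42) = -1932.00, centroid at (50.00, 86.00).
ΣA = 47468.00 in², ΣAx̄ = 6325400.00 in³, ΣAȳ = 4526848.00 in³.
x̄ = 6325400.00/47468.00 = 133.26 in; ȳ = 4526848.00/47468.00 = 95.37 in.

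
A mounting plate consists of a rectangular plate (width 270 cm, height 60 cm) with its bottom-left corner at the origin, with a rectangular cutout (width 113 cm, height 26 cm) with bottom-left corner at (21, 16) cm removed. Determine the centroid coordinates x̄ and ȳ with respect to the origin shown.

plate: A = 270 × 60 = 16200.00, centroid at (135.00, 30.00).
hole: A = −(113 × 26) = -2938.00, centroid at (77.50, 29.00).
ΣA = 13262.00 cm²
ΣAx̄ = (16200.00)(135.00) + (-2938.00)(77.50) = 1959305.00 cm³
ΣAȳ = (16200.00)(30.00) + (-2938.00)(29.00) = 400798.00 cm³
x̄ = 1959305.00 / 13262.00 = 147.74 cm
ȳ = 400798.00 / 13262.00 = 30.22 cm

x̄ = 147.74 cm, ȳ = 30.22 cm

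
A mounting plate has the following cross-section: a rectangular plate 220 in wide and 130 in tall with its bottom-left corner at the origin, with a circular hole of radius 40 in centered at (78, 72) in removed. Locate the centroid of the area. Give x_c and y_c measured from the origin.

Part | A | x̄ᵢ | ȳᵢ | A·x̄ᵢ | A·ȳᵢ
plate | 28600.00 | 110.00 | 65.00 | 3146000.00 | 1859000.00
hole | -5026.55 | 78.00 | 72.00 | -392070.76 | -361911.47
Σ | 23573.45 |  |  | 2753929.24 | 1497088.53
x_c = 2753929.24 / 23573.45 = 116.82 in
y_c = 1497088.53 / 23573.45 = 63.51 in

x_c = 116.82 in, y_c = 63.51 in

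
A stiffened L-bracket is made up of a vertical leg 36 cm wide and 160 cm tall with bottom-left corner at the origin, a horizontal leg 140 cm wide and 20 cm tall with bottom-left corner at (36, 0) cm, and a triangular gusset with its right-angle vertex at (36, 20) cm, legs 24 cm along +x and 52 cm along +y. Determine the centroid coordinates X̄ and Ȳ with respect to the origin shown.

X̄ = 46.60 cm, Ȳ = 55.76 cm

vertical leg: A = 36 × 160 = 5760.00, centroid at (18.00, 80.00).
horizontal leg: A = 140 × 20 = 2800.00, centroid at (106.00, 10.00).
gusset: A = ½·24·52 = 624.00, centroid at (44.00, 37.33).
ΣA = 9184.00 cm²
ΣAX̄ = (5760.00)(18.00) + (2800.00)(106.00) + (624.00)(44.00) = 427936.00 cm³
ΣAȲ = (5760.00)(80.00) + (2800.00)(10.00) + (624.00)(37.33) = 512096.00 cm³
X̄ = 427936.00 / 9184.00 = 46.60 cm
Ȳ = 512096.00 / 9184.00 = 55.76 cm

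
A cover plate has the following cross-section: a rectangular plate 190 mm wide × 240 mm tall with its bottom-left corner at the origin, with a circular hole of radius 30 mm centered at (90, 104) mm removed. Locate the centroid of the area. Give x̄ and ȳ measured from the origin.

plate: A = 190 × 240 = 45600.00, centroid at (95.00, 120.00).
hole: A = −π·30² = -2827.43, centroid at (90.00, 104.00).
ΣA = 42772.57 mm²
ΣAx̄ = (45600.00)(95.00) + (-2827.43)(90.00) = 4077531.00 mm³
ΣAȳ = (45600.00)(120.00) + (-2827.43)(104.00) = 5177946.93 mm³
x̄ = 4077531.00 / 42772.57 = 95.33 mm
ȳ = 5177946.93 / 42772.57 = 121.06 mm

x̄ = 95.33 mm, ȳ = 121.06 mm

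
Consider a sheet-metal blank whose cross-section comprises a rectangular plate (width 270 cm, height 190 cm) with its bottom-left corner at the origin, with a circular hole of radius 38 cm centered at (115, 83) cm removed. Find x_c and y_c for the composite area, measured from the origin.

Part | A | x̄ᵢ | ȳᵢ | A·x̄ᵢ | A·ȳᵢ
plate | 51300.00 | 135.00 | 95.00 | 6925500.00 | 4873500.00
hole | -4536.46 | 115.00 | 83.00 | -521692.88 | -376526.16
Σ | 46763.54 |  |  | 6403807.12 | 4496973.84
x_c = 6403807.12 / 46763.54 = 136.94 cm
y_c = 4496973.84 / 46763.54 = 96.16 cm

x_c = 136.94 cm, y_c = 96.16 cm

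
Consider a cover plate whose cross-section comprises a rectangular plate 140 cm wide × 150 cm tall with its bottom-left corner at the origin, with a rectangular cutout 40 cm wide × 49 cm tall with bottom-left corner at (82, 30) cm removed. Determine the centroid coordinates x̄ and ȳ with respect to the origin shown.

x̄ = 66.71 cm, ȳ = 77.11 cm

plate: A = 140 × 150 = 21000.00, centroid at (70.00, 75.00).
hole: A = −(40 × 49) = -1960.00, centroid at (102.00, 54.50).
ΣA = 19040.00 cm², ΣAx̄ = 1270080.00 cm³, ΣAȳ = 1468180.00 cm³.
x̄ = 1270080.00/19040.00 = 66.71 cm; ȳ = 1468180.00/19040.00 = 77.11 cm.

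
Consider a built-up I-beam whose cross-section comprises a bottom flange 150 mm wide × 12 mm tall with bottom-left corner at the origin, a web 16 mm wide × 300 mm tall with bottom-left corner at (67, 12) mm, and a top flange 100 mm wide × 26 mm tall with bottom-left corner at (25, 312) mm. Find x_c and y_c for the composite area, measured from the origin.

x_c = 75.00 mm, y_c = 177.54 mm

bottom flange: A = 150 × 12 = 1800.00, centroid at (75.00, 6.00).
web: A = 16 × 300 = 4800.00, centroid at (75.00, 162.00).
top flange: A = 100 × 26 = 2600.00, centroid at (75.00, 325.00).
ΣA = 9200.00 mm², ΣAx_c = 690000.00 mm³, ΣAy_c = 1633400.00 mm³.
x_c = 690000.00/9200.00 = 75.00 mm; y_c = 1633400.00/9200.00 = 177.54 mm.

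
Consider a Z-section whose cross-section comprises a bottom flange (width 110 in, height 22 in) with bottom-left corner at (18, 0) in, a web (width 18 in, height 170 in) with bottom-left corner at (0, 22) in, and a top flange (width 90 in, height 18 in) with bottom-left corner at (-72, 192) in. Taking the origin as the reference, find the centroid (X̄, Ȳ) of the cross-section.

bottom flange: A = 110 × 22 = 2420.00, centroid at (73.00, 11.00).
web: A = 18 × 170 = 3060.00, centroid at (9.00, 107.00).
top flange: A = 90 × 18 = 1620.00, centroid at (-27.00, 201.00).
ΣA = 7100.00 in²
ΣAX̄ = (2420.00)(73.00) + (3060.00)(9.00) + (1620.00)(-27.00) = 160460.00 in³
ΣAȲ = (2420.00)(11.00) + (3060.00)(107.00) + (1620.00)(201.00) = 679660.00 in³
X̄ = 160460.00 / 7100.00 = 22.60 in
Ȳ = 679660.00 / 7100.00 = 95.73 in

X̄ = 22.60 in, Ȳ = 95.73 in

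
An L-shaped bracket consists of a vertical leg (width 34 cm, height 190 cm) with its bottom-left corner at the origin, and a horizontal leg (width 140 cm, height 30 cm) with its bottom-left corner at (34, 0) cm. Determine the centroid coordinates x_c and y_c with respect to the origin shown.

vertical leg: A = 34 × 190 = 6460.00, centroid at (17.00, 95.00).
horizontal leg: A = 140 × 30 = 4200.00, centroid at (104.00, 15.00).
ΣA = 10660.00 cm², ΣAx_c = 546620.00 cm³, ΣAy_c = 676700.00 cm³.
x_c = 546620.00/10660.00 = 51.28 cm; y_c = 676700.00/10660.00 = 63.48 cm.

x_c = 51.28 cm, y_c = 63.48 cm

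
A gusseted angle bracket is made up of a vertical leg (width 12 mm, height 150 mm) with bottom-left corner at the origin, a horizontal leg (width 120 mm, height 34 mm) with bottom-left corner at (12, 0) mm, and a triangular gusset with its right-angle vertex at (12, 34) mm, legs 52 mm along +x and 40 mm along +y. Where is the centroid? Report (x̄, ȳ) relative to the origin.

x̄ = 48.42 mm, ȳ = 36.65 mm

Part | A | x̄ᵢ | ȳᵢ | A·x̄ᵢ | A·ȳᵢ
vertical leg | 1800.00 | 6.00 | 75.00 | 10800.00 | 135000.00
horizontal leg | 4080.00 | 72.00 | 17.00 | 293760.00 | 69360.00
gusset | 1040.00 | 29.33 | 47.33 | 30506.67 | 49226.67
Σ | 6920.00 |  |  | 335066.67 | 253586.67
x̄ = 335066.67 / 6920.00 = 48.42 mm
ȳ = 253586.67 / 6920.00 = 36.65 mm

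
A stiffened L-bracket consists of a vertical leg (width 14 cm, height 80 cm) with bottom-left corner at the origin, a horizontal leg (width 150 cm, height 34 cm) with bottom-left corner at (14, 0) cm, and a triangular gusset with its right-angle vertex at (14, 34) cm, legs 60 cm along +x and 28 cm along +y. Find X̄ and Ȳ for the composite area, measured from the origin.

vertical leg: A = 14 × 80 = 1120.00, centroid at (7.00, 40.00).
horizontal leg: A = 150 × 34 = 5100.00, centroid at (89.00, 17.00).
gusset: A = ½·60·28 = 840.00, centroid at (34.00, 43.33).
ΣA = 7060.00 cm², ΣAX̄ = 490300.00 cm³, ΣAȲ = 167900.00 cm³.
X̄ = 490300.00/7060.00 = 69.45 cm; Ȳ = 167900.00/7060.00 = 23.78 cm.

X̄ = 69.45 cm, Ȳ = 23.78 cm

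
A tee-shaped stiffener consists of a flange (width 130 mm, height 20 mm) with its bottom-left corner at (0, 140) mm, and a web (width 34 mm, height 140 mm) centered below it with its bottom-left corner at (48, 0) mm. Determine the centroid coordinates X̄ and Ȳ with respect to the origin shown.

web: A = 34 × 140 = 4760.00, centroid at (65.00, 70.00).
flange: A = 130 × 20 = 2600.00, centroid at (65.00, 150.00).
ΣA = 7360.00 mm², ΣAX̄ = 478400.00 mm³, ΣAȲ = 723200.00 mm³.
X̄ = 478400.00/7360.00 = 65.00 mm; Ȳ = 723200.00/7360.00 = 98.26 mm.

X̄ = 65.00 mm, Ȳ = 98.26 mm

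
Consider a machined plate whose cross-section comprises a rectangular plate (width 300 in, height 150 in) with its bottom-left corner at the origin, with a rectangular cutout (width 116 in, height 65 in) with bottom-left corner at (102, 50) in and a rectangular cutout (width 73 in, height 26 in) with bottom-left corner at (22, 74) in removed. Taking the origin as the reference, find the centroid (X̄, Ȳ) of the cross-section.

plate: A = 300 × 150 = 45000.00, centroid at (150.00, 75.00).
hole 1: A = −(116 × 65) = -7540.00, centroid at (160.00, 82.50).
hole 2: A = −(73 × 26) = -1898.00, centroid at (58.50, 87.00).
ΣA = 35562.00 in², ΣAX̄ = 5432567.00 in³, ΣAȲ = 2587824.00 in³.
X̄ = 5432567.00/35562.00 = 152.76 in; Ȳ = 2587824.00/35562.00 = 72.77 in.

X̄ = 152.76 in, Ȳ = 72.77 in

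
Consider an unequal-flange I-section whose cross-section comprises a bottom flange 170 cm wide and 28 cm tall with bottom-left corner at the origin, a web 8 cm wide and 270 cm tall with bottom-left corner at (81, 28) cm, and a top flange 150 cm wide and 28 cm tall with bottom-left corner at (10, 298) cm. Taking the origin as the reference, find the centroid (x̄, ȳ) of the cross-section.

Part | A | x̄ᵢ | ȳᵢ | A·x̄ᵢ | A·ȳᵢ
bottom flange | 4760.00 | 85.00 | 14.00 | 404600.00 | 66640.00
web | 2160.00 | 85.00 | 163.00 | 183600.00 | 352080.00
top flange | 4200.00 | 85.00 | 312.00 | 357000.00 | 1310400.00
Σ | 11120.00 |  |  | 945200.00 | 1729120.00
x̄ = 945200.00 / 11120.00 = 85.00 cm
ȳ = 1729120.00 / 11120.00 = 155.50 cm

x̄ = 85.00 cm, ȳ = 155.50 cm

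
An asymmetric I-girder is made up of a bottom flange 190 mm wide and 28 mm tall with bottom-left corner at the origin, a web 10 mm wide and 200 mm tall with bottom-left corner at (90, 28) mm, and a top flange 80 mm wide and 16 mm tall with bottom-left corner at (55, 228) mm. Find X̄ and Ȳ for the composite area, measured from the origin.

bottom flange: A = 190 × 28 = 5320.00, centroid at (95.00, 14.00).
web: A = 10 × 200 = 2000.00, centroid at (95.00, 128.00).
top flange: A = 80 × 16 = 1280.00, centroid at (95.00, 236.00).
ΣA = 8600.00 mm²
ΣAX̄ = (5320.00)(95.00) + (2000.00)(95.00) + (1280.00)(95.00) = 817000.00 mm³
ΣAȲ = (5320.00)(14.00) + (2000.00)(128.00) + (1280.00)(236.00) = 632560.00 mm³
X̄ = 817000.00 / 8600.00 = 95.00 mm
Ȳ = 632560.00 / 8600.00 = 73.55 mm

X̄ = 95.00 mm, Ȳ = 73.55 mm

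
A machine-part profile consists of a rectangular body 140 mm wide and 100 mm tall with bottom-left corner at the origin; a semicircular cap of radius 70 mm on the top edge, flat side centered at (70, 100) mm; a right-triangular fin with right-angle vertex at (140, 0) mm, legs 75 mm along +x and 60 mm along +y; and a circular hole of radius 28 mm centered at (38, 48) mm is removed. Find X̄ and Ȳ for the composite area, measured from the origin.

rectangular body: A = 140 × 100 = 14000.00, centroid at (70.00, 50.00).
semicircular top: A = ½π·70² = 7696.90, centroid at (70.00, 129.71).
triangular fin: A = ½·75·60 = 2250.00, centroid at (165.00, 20.00).
hole: A = −π·28² = -2463.01, centroid at (38.00, 48.00).
ΣA = 21483.89 mm², ΣAX̄ = 1796438.81 mm³, ΣAȲ = 1625132.45 mm³.
X̄ = 1796438.81/21483.89 = 83.62 mm; Ȳ = 1625132.45/21483.89 = 75.64 mm.

X̄ = 83.62 mm, Ȳ = 75.64 mm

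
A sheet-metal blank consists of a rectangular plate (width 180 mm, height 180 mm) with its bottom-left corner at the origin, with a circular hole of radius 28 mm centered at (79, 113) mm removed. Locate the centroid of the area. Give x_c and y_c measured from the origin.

plate: A = 180 × 180 = 32400.00, centroid at (90.00, 90.00).
hole: A = −π·28² = -2463.01, centroid at (79.00, 113.00).
ΣA = 29936.99 mm², ΣAx_c = 2721422.32 mm³, ΣAy_c = 2637680.02 mm³.
x_c = 2721422.32/29936.99 = 90.91 mm; y_c = 2637680.02/29936.99 = 88.11 mm.

x_c = 90.91 mm, y_c = 88.11 mm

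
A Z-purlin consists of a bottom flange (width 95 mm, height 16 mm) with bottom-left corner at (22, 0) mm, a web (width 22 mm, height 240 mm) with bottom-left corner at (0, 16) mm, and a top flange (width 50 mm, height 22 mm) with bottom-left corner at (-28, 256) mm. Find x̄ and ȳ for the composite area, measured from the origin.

bottom flange: A = 95 × 16 = 1520.00, centroid at (69.50, 8.00).
web: A = 22 × 240 = 5280.00, centroid at (11.00, 136.00).
top flange: A = 50 × 22 = 1100.00, centroid at (-3.00, 267.00).
ΣA = 7900.00 mm²
ΣAx̄ = (1520.00)(69.50) + (5280.00)(11.00) + (1100.00)(-3.00) = 160420.00 mm³
ΣAȳ = (1520.00)(8.00) + (5280.00)(136.00) + (1100.00)(267.00) = 1023940.00 mm³
x̄ = 160420.00 / 7900.00 = 20.31 mm
ȳ = 1023940.00 / 7900.00 = 129.61 mm

x̄ = 20.31 mm, ȳ = 129.61 mm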